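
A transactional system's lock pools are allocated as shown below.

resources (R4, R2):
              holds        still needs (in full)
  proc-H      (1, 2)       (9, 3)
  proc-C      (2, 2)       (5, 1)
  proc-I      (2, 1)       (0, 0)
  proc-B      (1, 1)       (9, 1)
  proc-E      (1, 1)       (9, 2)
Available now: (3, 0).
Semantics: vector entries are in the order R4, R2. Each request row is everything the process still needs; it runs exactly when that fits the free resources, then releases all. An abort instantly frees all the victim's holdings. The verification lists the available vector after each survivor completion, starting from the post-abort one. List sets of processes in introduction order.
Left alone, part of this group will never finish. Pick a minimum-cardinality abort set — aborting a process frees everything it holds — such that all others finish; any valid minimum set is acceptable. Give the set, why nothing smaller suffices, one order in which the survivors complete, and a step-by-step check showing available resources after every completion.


Abort proc-H and proc-E.
Key observation: before aborting proc-H and proc-E, proc-B was permanently blocked — no order could ever run it; afterwards it completes at step 3.
No one abort is enough; case by case: proc-H alone leaves proc-B blocked (short on R4); proc-C alone leaves proc-H blocked (short on R4); proc-I alone leaves proc-H blocked (short on R4); proc-B alone leaves proc-H blocked (short on R4); proc-E alone leaves proc-H blocked (short on R4).
The survivors complete as proc-I, proc-C, proc-B. Check, step by step (starting from the post-abort pool):
  pool = (5, 3)
  proc-I needs (0, 0) <= (5, 3) -> finishes; pool += (2, 1) = (7, 4)
  proc-C needs (5, 1) <= (7, 4) -> finishes; pool += (2, 2) = (9, 6)
  proc-B needs (9, 1) <= (9, 6) -> finishes; pool += (1, 1) = (10, 7)


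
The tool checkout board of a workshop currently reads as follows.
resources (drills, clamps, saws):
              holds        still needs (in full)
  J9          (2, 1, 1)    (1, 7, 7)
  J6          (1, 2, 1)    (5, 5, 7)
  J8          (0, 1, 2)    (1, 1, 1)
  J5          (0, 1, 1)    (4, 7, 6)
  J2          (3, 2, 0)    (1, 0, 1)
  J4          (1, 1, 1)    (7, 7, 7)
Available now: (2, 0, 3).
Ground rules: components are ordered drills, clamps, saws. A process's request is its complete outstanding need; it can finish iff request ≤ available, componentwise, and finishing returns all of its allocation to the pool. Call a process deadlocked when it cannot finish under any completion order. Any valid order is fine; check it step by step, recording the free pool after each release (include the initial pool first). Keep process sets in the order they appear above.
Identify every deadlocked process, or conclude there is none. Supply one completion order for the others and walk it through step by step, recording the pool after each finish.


The deadlocked set is J9, J6, J5 and J4.
Key observation: clamps is the bottleneck — with J2, J8 done the pool holds (5, 3, 5), short of every remaining need.
One completion order for the rest: J2, J8. Verifying each step:
  pool = (2, 0, 3)
  run J2 (needs (1, 0, 1), free (2, 0, 3)); after release of (3, 2, 0) the pool is (5, 2, 3)
  run J8 (needs (1, 1, 1), free (5, 2, 3)); after release of (0, 1, 2) the pool is (5, 3, 5)
The blocked processes can never fit:
  J9 still needs (1, 7, 7) but only (5, 3, 5) is free — short on clamps and saws
  J6 still needs (5, 5, 7) but only (5, 3, 5) is free — short on clamps and saws
  J5 still needs (4, 7, 6) but only (5, 3, 5) is free — short on clamps and saws
  J4 still needs (7, 7, 7) but only (5, 3, 5) is free — short on drills, clamps and saws


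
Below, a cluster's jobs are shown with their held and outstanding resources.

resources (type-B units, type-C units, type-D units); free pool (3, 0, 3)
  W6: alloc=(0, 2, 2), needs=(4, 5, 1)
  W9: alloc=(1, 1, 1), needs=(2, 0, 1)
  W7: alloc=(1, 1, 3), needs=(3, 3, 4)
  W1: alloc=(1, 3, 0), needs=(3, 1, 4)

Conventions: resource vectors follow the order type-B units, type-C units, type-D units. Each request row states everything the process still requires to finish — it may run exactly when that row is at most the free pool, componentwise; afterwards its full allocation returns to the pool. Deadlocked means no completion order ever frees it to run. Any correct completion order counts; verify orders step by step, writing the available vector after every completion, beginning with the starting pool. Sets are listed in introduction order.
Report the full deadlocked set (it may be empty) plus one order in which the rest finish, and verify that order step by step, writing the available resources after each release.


The deadlocked set is empty.
Key observation: starting with W9, each completion frees enough for the next — no one is permanently blocked.
The rest can finish in the order W9, W1, W7, W6. Walking it through:
  pool = (3, 0, 3)
  run W9 (needs (2, 0, 1), free (3, 0, 3)); after release of (1, 1, 1) the pool is (4, 1, 4)
  run W1 (needs (3, 1, 4), free (4, 1, 4)); after release of (1, 3, 0) the pool is (5, 4, 4)
  run W7 (needs (3, 3, 4), free (5, 4, 4)); after release of (1, 1, 3) the pool is (6, 5, 7)
  run W6 (needs (4, 5, 1), free (6, 5, 7)); after release of (0, 2, 2) the pool is (6, 7, 9)


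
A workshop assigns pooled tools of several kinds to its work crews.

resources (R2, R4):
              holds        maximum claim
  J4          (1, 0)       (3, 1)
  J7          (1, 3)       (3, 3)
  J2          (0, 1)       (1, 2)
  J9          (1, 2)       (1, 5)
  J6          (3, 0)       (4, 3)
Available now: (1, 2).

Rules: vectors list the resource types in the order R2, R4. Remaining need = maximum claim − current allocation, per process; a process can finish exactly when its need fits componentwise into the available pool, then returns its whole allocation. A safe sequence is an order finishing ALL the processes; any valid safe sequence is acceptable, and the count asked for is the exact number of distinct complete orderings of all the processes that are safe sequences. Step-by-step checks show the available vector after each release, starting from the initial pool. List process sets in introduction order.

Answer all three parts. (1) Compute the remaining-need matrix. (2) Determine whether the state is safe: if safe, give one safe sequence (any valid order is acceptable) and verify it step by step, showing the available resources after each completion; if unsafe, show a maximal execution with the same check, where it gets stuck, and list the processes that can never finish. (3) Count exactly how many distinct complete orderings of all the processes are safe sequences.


(1) Need matrix, components ordered R2, R4:
  J4: (2, 1)
  J7: (2, 0)
  J2: (1, 1)
  J9: (0, 3)
  J6: (1, 3)
(2) SAFE — a valid safe sequence is J2, J9, J6, J4, J7.
Key observation: the first exact fit in this order is J2 — it needs (1, 1) with (1, 2) free, meeting a requested resource to the last unit.
Step-by-step check:
  pool = (1, 2)
  J2: need (1, 1) fits (1, 2); releases (0, 1), pool now (1, 3)
  J9: need (0, 3) fits (1, 3); releases (1, 2), pool now (2, 5)
  J6: need (1, 3) fits (2, 5); releases (3, 0), pool now (5, 5)
  J4: need (2, 1) fits (5, 5); releases (1, 0), pool now (6, 5)
  J7: need (2, 0) fits (6, 5); releases (1, 3), pool now (7, 8)
(3) The exact count: 12 of the possible complete orderings are safe sequences.


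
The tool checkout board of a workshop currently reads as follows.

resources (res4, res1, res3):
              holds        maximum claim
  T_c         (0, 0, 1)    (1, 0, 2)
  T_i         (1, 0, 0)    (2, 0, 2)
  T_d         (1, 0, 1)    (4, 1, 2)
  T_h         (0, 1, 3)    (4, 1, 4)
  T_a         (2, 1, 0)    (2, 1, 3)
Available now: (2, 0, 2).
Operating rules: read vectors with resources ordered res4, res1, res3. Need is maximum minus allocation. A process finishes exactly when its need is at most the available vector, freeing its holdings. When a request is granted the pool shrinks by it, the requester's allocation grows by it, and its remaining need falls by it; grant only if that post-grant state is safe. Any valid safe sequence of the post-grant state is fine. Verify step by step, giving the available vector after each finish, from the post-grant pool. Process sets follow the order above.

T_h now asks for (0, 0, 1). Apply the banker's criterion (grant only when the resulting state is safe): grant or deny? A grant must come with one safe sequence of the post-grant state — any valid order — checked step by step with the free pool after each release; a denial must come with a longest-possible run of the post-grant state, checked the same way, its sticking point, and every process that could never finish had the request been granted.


DENY. Granting would leave the state unsafe.
Key observation: after T_c, T_i the pool peaks at (3, 0, 2), and each blocked process is short somewhere: T_d on res1; T_h on res4; T_a on res3.
Pretend the grant happened; the run T_c, T_i goes as far as possible. Verifying each step:
  pool = (2, 0, 1)
  T_c needs (1, 0, 1) <= (2, 0, 1) -> finishes; pool += (0, 0, 1) = (2, 0, 2)
  T_i needs (1, 0, 2) <= (2, 0, 2) -> finishes; pool += (1, 0, 0) = (3, 0, 2)
  blocked: T_d wants (3, 1, 1), pool (3, 0, 2) — not enough res1
  blocked: T_h wants (4, 0, 0), pool (3, 0, 2) — not enough res4
  blocked: T_a wants (0, 0, 3), pool (3, 0, 2) — not enough res3
Post-grant, the permanently blocked set is T_d, T_h and T_a.


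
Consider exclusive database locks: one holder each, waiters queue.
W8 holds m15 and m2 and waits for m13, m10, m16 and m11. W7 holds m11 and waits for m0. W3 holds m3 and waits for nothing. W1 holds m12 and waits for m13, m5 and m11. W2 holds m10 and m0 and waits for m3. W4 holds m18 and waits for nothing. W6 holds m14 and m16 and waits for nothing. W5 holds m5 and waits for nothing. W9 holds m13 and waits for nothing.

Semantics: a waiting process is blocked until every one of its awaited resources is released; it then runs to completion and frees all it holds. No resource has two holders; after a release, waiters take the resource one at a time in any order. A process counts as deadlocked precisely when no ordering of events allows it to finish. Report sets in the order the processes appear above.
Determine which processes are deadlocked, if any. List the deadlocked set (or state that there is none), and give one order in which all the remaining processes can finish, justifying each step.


Nothing here is deadlocked.
Key observation: every chain of waits terminates; starting from the processes that wait on nothing, all the rest unlock in turn.
One completion order for the rest: W4, W6, W5, W9, W3, W2, W7, W8, W1.
Check, step by step:
  W4 waits on nothing -> runs at once and releases m18
  W6 waits on nothing -> runs at once and releases m14 and m16
  W5 waits on nothing -> runs at once and releases m5
  W9 waits on nothing -> runs at once and releases m13
  W3 waits on nothing -> runs at once and releases m3
  W2: everything it awaited (m3) is free; runs, freeing m10 and m0
  W7: everything it awaited (m0) is free; runs, freeing m11
  W8: everything it awaited (m13, m10, m16 and m11) is free; runs, freeing m15 and m2
  W1: everything it awaited (m13, m5 and m11) is free; runs, freeing m12


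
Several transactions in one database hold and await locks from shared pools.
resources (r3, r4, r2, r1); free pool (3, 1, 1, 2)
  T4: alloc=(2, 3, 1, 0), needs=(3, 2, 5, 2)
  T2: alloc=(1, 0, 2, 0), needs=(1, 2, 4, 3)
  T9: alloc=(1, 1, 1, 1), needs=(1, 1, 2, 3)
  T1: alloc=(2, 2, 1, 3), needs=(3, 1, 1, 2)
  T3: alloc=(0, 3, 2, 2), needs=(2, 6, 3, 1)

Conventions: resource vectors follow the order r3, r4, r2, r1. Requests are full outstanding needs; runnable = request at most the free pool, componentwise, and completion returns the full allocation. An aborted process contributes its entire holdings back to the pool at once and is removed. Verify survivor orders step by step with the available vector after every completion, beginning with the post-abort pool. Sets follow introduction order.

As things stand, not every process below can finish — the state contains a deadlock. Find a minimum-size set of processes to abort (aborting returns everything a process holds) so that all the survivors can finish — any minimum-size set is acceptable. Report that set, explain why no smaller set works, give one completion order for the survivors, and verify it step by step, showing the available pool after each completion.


Abort T4.
Key observation: the deadlocked T3 becomes finishable only because T4 released (2, 3, 1, 0); it completes at step 2 below.
Why nothing smaller works: aborting no one leaves the state deadlocked as given.
Survivors finish in the order: T1, T3, T9, T2. Walking it through (pool after the aborts first):
  pool = (5, 4, 2, 2)
  T1: need (3, 1, 1, 2) fits (5, 4, 2, 2); releases (2, 2, 1, 3), pool now (7, 6, 3, 5)
  T3: need (2, 6, 3, 1) fits (7, 6, 3, 5); releases (0, 3, 2, 2), pool now (7, 9, 5, 7)
  T9: need (1, 1, 2, 3) fits (7, 9, 5, 7); releases (1, 1, 1, 1), pool now (8, 10, 6, 8)
  T2: need (1, 2, 4, 3) fits (8, 10, 6, 8); releases (1, 0, 2, 0), pool now (9, 10, 8, 8)


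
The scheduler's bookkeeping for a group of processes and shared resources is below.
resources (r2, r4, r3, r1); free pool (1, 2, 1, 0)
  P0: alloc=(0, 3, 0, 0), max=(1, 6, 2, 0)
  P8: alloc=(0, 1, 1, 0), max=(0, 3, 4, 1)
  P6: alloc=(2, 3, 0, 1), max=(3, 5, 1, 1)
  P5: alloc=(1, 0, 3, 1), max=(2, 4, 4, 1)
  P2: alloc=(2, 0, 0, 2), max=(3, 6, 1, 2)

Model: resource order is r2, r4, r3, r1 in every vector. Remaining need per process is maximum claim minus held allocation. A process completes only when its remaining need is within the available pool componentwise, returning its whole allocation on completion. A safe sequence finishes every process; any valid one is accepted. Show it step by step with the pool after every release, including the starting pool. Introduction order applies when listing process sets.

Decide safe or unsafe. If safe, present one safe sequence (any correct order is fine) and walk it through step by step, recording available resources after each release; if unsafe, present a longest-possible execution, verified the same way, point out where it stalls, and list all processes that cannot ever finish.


SAFE. One safe sequence: P6, P5, P8, P0, P2.
Key observation: P6 is the earliest step where a requested resource binds exactly: need (1, 2, 1, 0), pool (1, 2, 1, 0) at its turn.
Check, step by step:
  pool = (1, 2, 1, 0)
  run P6 (needs (1, 2, 1, 0), free (1, 2, 1, 0)); after release of (2, 3, 0, 1) the pool is (3, 5, 1, 1)
  run P5 (needs (1, 4, 1, 0), free (3, 5, 1, 1)); after release of (1, 0, 3, 1) the pool is (4, 5, 4, 2)
  run P8 (needs (0, 2, 3, 1), free (4, 5, 4, 2)); after release of (0, 1, 1, 0) the pool is (4, 6, 5, 2)
  run P0 (needs (1, 3, 2, 0), free (4, 6, 5, 2)); after release of (0, 3, 0, 0) the pool is (4, 9, 5, 2)
  run P2 (needs (1, 6, 1, 0), free (4, 9, 5, 2)); after release of (2, 0, 0, 2) the pool is (6, 9, 5, 4)


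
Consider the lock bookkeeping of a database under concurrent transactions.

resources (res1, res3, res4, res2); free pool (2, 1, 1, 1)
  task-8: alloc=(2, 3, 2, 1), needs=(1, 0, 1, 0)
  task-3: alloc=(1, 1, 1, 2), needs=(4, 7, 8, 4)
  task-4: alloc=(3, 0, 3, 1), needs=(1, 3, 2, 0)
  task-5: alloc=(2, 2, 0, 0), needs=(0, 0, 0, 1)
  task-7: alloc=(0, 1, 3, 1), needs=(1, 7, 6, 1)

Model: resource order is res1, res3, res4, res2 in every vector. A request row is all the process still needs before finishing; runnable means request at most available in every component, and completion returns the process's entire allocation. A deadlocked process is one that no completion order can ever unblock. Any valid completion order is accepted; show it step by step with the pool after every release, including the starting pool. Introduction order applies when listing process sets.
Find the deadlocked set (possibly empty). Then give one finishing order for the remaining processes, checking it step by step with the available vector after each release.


Deadlocked set: task-3 and task-7.
Key observation: res3 is the bottleneck — with task-8, task-5, task-4 done the pool holds (9, 6, 6, 3), short of every remaining need.
One completion order for the rest: task-8, task-5, task-4. Walking it through:
  pool = (2, 1, 1, 1)
  task-8: need (1, 0, 1, 0) fits (2, 1, 1, 1); releases (2, 3, 2, 1), pool now (4, 4, 3, 2)
  task-5: need (0, 0, 0, 1) fits (4, 4, 3, 2); releases (2, 2, 0, 0), pool now (6, 6, 3, 2)
  task-4: need (1, 3, 2, 0) fits (6, 6, 3, 2); releases (3, 0, 3, 1), pool now (9, 6, 6, 3)
None of the blocked processes ever fits:
  task-3 still needs (4, 7, 8, 4) but only (9, 6, 6, 3) is free — short on res3, res4 and res2
  task-7 still needs (1, 7, 6, 1) but only (9, 6, 6, 3) is free — short on res3


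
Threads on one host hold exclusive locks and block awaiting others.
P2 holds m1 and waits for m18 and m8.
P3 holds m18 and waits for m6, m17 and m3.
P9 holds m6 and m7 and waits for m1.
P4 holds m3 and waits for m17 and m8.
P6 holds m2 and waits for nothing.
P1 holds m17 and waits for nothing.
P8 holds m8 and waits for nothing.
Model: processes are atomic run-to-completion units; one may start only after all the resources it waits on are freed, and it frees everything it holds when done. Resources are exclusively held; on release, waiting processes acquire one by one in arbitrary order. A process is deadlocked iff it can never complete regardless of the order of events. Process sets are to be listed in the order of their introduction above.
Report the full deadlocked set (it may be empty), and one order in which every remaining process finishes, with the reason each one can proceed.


Deadlocked set: P2, P3 and P9.
Key observation: the loop P2 -> P3 -> P9 -> P2 blocks itself forever; no other process is dragged down with it.
A valid finishing order for the others: P6, P1, P8, P4.
Step-by-step check:
  run P6 (it waits on nothing); releases m2
  run P1 (it waits on nothing); releases m17
  run P8 (it waits on nothing); releases m8
  P4: everything it awaited (m17 and m8) is free; runs, freeing m3


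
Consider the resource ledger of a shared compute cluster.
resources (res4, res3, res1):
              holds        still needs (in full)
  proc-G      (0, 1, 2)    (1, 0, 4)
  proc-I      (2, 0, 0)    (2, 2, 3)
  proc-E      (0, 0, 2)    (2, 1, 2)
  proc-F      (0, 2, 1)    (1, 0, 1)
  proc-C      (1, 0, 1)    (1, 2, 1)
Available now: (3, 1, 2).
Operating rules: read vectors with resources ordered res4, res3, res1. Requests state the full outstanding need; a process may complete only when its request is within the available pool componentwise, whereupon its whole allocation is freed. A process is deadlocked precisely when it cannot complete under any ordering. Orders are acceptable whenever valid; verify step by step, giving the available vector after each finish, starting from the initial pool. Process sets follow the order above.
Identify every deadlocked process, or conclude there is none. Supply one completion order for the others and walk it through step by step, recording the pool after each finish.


Nothing here is deadlocked.
Key observation: no deadlock: proc-F fits now, and the freed resources carry the rest through.
One completion order for the rest: proc-F, proc-I, proc-C, proc-G, proc-E. Walking it through:
  pool = (3, 1, 2)
  proc-F needs (1, 0, 1) <= (3, 1, 2) -> finishes; pool += (0, 2, 1) = (3, 3, 3)
  proc-I needs (2, 2, 3) <= (3, 3, 3) -> finishes; pool += (2, 0, 0) = (5, 3, 3)
  proc-C needs (1, 2, 1) <= (5, 3, 3) -> finishes; pool += (1, 0, 1) = (6, 3, 4)
  proc-G needs (1, 0, 4) <= (6, 3, 4) -> finishes; pool += (0, 1, 2) = (6, 4, 6)
  proc-E needs (2, 1, 2) <= (6, 4, 6) -> finishes; pool += (0, 0, 2) = (6, 4, 8)


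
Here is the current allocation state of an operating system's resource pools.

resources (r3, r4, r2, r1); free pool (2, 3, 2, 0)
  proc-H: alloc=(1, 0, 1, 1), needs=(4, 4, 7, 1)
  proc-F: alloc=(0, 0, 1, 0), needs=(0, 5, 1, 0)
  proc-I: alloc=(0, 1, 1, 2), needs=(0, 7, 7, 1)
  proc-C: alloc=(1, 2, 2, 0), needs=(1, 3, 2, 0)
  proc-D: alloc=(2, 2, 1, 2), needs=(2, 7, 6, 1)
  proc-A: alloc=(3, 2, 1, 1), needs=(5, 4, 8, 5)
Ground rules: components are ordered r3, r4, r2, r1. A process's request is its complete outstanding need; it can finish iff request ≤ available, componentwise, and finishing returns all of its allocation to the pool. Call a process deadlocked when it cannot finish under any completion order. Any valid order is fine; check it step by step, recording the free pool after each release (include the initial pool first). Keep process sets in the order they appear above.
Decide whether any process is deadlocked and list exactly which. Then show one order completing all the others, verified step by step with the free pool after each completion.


The deadlocked set is proc-H, proc-I, proc-D and proc-A.
Key observation: no order helps: past proc-C, proc-F, the free pool tops out at (3, 5, 5, 0), below what each blocked process needs in r2.
A valid finishing order for the others: proc-C, proc-F. Check, step by step:
  pool = (2, 3, 2, 0)
  proc-C needs (1, 3, 2, 0) <= (2, 3, 2, 0) -> finishes; pool += (1, 2, 2, 0) = (3, 5, 4, 0)
  proc-F needs (0, 5, 1, 0) <= (3, 5, 4, 0) -> finishes; pool += (0, 0, 1, 0) = (3, 5, 5, 0)
The stuck group stays short no matter what:
  proc-H cannot run: need (4, 4, 7, 1) vs free (3, 5, 5, 0) (insufficient r3, r2 and r1)
  proc-I cannot run: need (0, 7, 7, 1) vs free (3, 5, 5, 0) (insufficient r4, r2 and r1)
  proc-D cannot run: need (2, 7, 6, 1) vs free (3, 5, 5, 0) (insufficient r4, r2 and r1)
  proc-A cannot run: need (5, 4, 8, 5) vs free (3, 5, 5, 0) (insufficient r3, r2 and r1)


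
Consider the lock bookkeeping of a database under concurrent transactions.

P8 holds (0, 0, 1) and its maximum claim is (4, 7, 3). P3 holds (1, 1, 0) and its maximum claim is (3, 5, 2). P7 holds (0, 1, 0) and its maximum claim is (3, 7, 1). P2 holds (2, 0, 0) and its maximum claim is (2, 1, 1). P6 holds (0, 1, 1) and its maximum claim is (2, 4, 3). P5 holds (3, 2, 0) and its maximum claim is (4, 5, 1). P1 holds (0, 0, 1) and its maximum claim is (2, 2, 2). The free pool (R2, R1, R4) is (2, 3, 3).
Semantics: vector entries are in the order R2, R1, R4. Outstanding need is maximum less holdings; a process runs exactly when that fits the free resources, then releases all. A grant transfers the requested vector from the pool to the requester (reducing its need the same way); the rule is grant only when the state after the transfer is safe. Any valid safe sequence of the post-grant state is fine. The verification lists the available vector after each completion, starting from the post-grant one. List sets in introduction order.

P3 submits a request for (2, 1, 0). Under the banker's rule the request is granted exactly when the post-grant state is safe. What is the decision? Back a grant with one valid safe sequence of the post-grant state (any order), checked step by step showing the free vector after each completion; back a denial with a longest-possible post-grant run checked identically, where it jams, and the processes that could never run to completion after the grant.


DENY — the pretend-granted state is unsafe.
Key observation: after P2, P1 complete, (2, 2, 4) is the best the pool ever gets, yet each leftover process wants more R1.
Pretend the grant happened; the run P2, P1 goes as far as possible. Verifying each step:
  pool = (0, 2, 3)
  P2 needs (0, 1, 1) <= (0, 2, 3) -> finishes; pool += (2, 0, 0) = (2, 2, 3)
  P1 needs (2, 2, 1) <= (2, 2, 3) -> finishes; pool += (0, 0, 1) = (2, 2, 4)
  blocked: P8 wants (4, 7, 2), pool (2, 2, 4) — not enough R2 and R1
  blocked: P3 wants (0, 3, 2), pool (2, 2, 4) — not enough R1
  blocked: P7 wants (3, 6, 1), pool (2, 2, 4) — not enough R2 and R1
  blocked: P6 wants (2, 3, 2), pool (2, 2, 4) — not enough R1
  blocked: P5 wants (1, 3, 1), pool (2, 2, 4) — not enough R1
Post-grant, the permanently blocked set is P8, P3, P7, P6 and P5.


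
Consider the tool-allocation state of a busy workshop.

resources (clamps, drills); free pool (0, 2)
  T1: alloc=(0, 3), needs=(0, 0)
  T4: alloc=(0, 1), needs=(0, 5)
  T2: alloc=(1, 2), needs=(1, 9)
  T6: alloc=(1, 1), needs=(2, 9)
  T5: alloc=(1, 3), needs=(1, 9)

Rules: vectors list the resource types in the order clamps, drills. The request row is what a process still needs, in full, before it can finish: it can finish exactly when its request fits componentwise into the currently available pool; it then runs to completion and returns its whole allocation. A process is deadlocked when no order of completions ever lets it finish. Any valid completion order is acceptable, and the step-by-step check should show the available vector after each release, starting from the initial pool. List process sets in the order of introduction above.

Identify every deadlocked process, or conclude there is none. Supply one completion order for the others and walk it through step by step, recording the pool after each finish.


The deadlocked set is T2, T6 and T5.
Key observation: even finishing T1, T4 leaves just (0, 6) free — too little clamps for any of the remaining processes.
A valid finishing order for the others: T1, T4. Step-by-step check:
  pool = (0, 2)
  T1 needs (0, 0) <= (0, 2) -> finishes; pool += (0, 3) = (0, 5)
  T4 needs (0, 5) <= (0, 5) -> finishes; pool += (0, 1) = (0, 6)
None of the blocked processes ever fits:
  blocked: T2 wants (1, 9), pool (0, 6) — not enough clamps and drills
  blocked: T6 wants (2, 9), pool (0, 6) — not enough clamps and drills
  blocked: T5 wants (1, 9), pool (0, 6) — not enough clamps and drills


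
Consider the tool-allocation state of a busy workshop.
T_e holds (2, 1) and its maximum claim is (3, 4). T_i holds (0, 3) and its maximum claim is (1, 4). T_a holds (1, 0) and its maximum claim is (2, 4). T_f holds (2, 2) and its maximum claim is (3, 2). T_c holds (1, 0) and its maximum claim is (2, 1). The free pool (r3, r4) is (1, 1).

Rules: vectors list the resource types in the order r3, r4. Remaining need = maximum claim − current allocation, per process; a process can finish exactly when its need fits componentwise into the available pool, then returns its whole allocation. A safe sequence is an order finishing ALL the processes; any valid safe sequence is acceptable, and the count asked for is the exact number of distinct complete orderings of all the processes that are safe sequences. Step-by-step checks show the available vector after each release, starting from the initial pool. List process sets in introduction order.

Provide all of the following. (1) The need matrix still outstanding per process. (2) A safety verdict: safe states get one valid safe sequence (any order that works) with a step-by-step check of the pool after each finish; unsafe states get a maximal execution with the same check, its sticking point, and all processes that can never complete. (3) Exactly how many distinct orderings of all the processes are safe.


(1) Need matrix, components ordered r3, r4:
  T_e: (1, 3)
  T_i: (1, 1)
  T_a: (1, 4)
  T_f: (1, 0)
  T_c: (1, 1)
(2) SAFE — a valid safe sequence is T_f, T_i, T_e, T_a, T_c.
Key observation: the first exact fit in this order is T_f — it needs (1, 0) with (1, 1) free, meeting a requested resource to the last unit.
Check, step by step:
  pool = (1, 1)
  T_f: need (1, 0) fits (1, 1); releases (2, 2), pool now (3, 3)
  T_i: need (1, 1) fits (3, 3); releases (0, 3), pool now (3, 6)
  T_e: need (1, 3) fits (3, 6); releases (2, 1), pool now (5, 7)
  T_a: need (1, 4) fits (5, 7); releases (1, 0), pool now (6, 7)
  T_c: need (1, 1) fits (6, 7); releases (1, 0), pool now (7, 7)
(3) Precisely 50 of the possible complete orderings are safe sequences.


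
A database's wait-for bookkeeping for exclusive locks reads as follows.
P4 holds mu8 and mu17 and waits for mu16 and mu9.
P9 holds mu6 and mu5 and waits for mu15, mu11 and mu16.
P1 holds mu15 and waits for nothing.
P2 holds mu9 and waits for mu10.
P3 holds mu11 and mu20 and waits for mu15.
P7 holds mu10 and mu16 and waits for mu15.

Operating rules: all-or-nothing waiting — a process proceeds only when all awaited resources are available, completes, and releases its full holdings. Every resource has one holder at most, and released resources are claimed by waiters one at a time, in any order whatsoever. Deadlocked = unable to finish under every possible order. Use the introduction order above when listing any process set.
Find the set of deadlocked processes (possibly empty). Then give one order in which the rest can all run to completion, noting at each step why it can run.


No process is deadlocked.
Key observation: there is no circular wait here — follow any chain and it reaches a process that is free to run now.
A valid finishing order for the others: P1, P3, P7, P2, P9, P4.
Walking it through:
  P1: no waits; runs immediately, freeing mu15
  P3 waits on mu15 — all released -> runs and releases mu11 and mu20
  P7 waits on mu15 — all released -> runs and releases mu10 and mu16
  P2 waits on mu10 — all released -> runs and releases mu9
  P9 waits on mu15, mu11 and mu16 — all released -> runs and releases mu6 and mu5
  P4 waits on mu16 and mu9 — all released -> runs and releases mu8 and mu17


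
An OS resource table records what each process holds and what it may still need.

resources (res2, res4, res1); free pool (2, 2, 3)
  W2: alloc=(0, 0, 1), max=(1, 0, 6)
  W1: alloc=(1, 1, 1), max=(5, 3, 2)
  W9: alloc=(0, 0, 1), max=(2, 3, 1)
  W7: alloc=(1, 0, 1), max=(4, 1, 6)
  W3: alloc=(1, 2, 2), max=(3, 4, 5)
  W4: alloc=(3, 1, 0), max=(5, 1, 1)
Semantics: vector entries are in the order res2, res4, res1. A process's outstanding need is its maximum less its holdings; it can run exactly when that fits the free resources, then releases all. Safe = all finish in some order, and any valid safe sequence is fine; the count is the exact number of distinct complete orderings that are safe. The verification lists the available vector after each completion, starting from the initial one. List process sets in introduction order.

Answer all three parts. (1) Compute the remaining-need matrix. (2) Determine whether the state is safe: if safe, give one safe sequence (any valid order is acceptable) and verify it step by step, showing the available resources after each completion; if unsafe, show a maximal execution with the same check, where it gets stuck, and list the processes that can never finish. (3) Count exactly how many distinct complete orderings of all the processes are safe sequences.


(1) Need matrix, components ordered res2, res4, res1:
  W2: (1, 0, 5)
  W1: (4, 2, 1)
  W9: (2, 3, 0)
  W7: (3, 1, 5)
  W3: (2, 2, 3)
  W4: (2, 0, 1)
(2) SAFE, for example via the order W3, W9, W7, W4, W1, W2.
Key observation: W3 marks the first exact bind of the order: its need (2, 2, 3) fits the free (2, 2, 3) with zero slack on a requested resource.
Check, step by step:
  pool = (2, 2, 3)
  W3: need (2, 2, 3) fits (2, 2, 3); releases (1, 2, 2), pool now (3, 4, 5)
  W9: need (2, 3, 0) fits (3, 4, 5); releases (0, 0, 1), pool now (3, 4, 6)
  W7: need (3, 1, 5) fits (3, 4, 6); releases (1, 0, 1), pool now (4, 4, 7)
  W4: need (2, 0, 1) fits (4, 4, 7); releases (3, 1, 0), pool now (7, 5, 7)
  W1: need (4, 2, 1) fits (7, 5, 7); releases (1, 1, 1), pool now (8, 6, 8)
  W2: need (1, 0, 5) fits (8, 6, 8); releases (0, 0, 1), pool now (8, 6, 9)
(3) Exactly 128 of the possible complete orderings are safe sequences.


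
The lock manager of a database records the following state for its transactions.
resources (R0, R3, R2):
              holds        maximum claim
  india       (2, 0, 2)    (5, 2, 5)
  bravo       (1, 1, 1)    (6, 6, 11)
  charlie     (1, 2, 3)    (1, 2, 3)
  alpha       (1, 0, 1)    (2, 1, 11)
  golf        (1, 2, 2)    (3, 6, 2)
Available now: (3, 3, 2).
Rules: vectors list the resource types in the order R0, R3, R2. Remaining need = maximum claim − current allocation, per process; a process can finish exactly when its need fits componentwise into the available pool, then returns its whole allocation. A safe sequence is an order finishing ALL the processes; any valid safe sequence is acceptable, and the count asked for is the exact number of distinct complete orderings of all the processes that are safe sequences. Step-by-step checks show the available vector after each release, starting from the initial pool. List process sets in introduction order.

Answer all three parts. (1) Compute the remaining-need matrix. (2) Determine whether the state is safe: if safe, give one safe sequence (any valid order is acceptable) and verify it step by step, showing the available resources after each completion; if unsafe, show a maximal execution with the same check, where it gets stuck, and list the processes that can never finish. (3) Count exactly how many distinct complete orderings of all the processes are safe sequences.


(1) Need matrix, components ordered R0, R3, R2:
  india: (3, 2, 3)
  bravo: (5, 5, 10)
  charlie: (0, 0, 0)
  alpha: (1, 1, 10)
  golf: (2, 4, 0)
(2) UNSAFE — no complete ordering exists.
Key observation: the pool after charlie, golf, india is (7, 7, 9); every surviving request exceeds it in R2, so progress ends there.
A maximal execution: charlie, golf, india — then nothing else fits. Step-by-step check:
  pool = (3, 3, 2)
  run charlie (needs (0, 0, 0), free (3, 3, 2)); after release of (1, 2, 3) the pool is (4, 5, 5)
  run golf (needs (2, 4, 0), free (4, 5, 5)); after release of (1, 2, 2) the pool is (5, 7, 7)
  run india (needs (3, 2, 3), free (5, 7, 7)); after release of (2, 0, 2) the pool is (7, 7, 9)
  bravo cannot run: need (5, 5, 10) vs free (7, 7, 9) (insufficient R2)
  alpha cannot run: need (1, 1, 10) vs free (7, 7, 9) (insufficient R2)
Permanently blocked: bravo and alpha.
(3) The exact count: 0 of the possible complete orderings are safe sequences.


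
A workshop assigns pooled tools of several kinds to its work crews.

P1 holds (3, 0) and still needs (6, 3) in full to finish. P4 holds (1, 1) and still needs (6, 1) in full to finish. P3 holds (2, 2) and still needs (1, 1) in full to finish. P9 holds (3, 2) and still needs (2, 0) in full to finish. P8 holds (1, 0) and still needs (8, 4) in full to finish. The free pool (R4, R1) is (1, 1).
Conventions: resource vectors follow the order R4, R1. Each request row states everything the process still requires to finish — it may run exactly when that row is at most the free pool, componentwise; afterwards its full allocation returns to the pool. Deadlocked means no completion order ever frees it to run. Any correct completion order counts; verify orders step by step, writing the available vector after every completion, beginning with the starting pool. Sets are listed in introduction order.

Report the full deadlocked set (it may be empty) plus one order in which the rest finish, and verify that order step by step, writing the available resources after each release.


Nothing here is deadlocked.
Key observation: P3 can run right away; the returned allocation unlocks the remaining processes in turn.
A valid finishing order for the others: P3, P9, P4, P1, P8. Verifying each step:
  pool = (1, 1)
  P3: need (1, 1) fits (1, 1); releases (2, 2), pool now (3, 3)
  P9: need (2, 0) fits (3, 3); releases (3, 2), pool now (6, 5)
  P4: need (6, 1) fits (6, 5); releases (1, 1), pool now (7, 6)
  P1: need (6, 3) fits (7, 6); releases (3, 0), pool now (10, 6)
  P8: need (8, 4) fits (10, 6); releases (1, 0), pool now (11, 6)


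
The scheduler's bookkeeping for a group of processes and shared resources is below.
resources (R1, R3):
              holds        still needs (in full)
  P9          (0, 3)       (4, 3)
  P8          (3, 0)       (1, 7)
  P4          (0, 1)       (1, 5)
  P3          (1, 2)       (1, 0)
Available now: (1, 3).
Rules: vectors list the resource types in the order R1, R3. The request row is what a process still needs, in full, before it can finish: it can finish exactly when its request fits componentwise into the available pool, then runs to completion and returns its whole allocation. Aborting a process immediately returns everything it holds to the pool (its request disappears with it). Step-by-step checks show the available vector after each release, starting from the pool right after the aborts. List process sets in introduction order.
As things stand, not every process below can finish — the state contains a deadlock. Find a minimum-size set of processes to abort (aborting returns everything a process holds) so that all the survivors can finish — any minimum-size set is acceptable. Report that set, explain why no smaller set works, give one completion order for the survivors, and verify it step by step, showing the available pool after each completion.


The answer: abort P8.
Key observation: P9 could never have finished before the abort; with (3, 0) returned by P8, it fits at step 2.
Minimality: the empty abort set fails — the state is deadlocked as it stands.
One survivor order: P3, P9, P4. Verifying each step (post-abort pool first):
  pool = (4, 3)
  run P3 (needs (1, 0), free (4, 3)); after release of (1, 2) the pool is (5, 5)
  run P9 (needs (4, 3), free (5, 5)); after release of (0, 3) the pool is (5, 8)
  run P4 (needs (1, 5), free (5, 8)); after release of (0, 1) the pool is (5, 9)


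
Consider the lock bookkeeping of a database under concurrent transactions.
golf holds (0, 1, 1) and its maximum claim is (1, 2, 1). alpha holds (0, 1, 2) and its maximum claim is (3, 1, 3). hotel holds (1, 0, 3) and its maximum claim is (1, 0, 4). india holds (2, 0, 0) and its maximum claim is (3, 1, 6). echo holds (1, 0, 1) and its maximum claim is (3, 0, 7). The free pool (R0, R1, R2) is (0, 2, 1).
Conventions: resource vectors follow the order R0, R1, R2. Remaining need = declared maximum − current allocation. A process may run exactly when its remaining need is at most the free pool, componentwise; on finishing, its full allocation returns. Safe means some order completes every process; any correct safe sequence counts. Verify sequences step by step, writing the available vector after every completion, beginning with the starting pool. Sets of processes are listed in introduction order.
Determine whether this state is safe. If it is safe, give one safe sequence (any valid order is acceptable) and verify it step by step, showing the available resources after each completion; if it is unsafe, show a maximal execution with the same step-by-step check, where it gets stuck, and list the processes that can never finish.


UNSAFE.
Key observation: after hotel, golf the pool peaks at (1, 3, 5), and each blocked process is short somewhere: alpha on R0; india on R2; echo on R0, R2.
The run hotel, golf cannot be extended any further. Check, step by step:
  pool = (0, 2, 1)
  hotel needs (0, 0, 1) <= (0, 2, 1) -> finishes; pool += (1, 0, 3) = (1, 2, 4)
  golf needs (1, 1, 0) <= (1, 2, 4) -> finishes; pool += (0, 1, 1) = (1, 3, 5)
  blocked: alpha wants (3, 0, 1), pool (1, 3, 5) — not enough R0
  blocked: india wants (1, 1, 6), pool (1, 3, 5) — not enough R2
  blocked: echo wants (2, 0, 6), pool (1, 3, 5) — not enough R0 and R2
Permanently blocked: alpha, india and echo.


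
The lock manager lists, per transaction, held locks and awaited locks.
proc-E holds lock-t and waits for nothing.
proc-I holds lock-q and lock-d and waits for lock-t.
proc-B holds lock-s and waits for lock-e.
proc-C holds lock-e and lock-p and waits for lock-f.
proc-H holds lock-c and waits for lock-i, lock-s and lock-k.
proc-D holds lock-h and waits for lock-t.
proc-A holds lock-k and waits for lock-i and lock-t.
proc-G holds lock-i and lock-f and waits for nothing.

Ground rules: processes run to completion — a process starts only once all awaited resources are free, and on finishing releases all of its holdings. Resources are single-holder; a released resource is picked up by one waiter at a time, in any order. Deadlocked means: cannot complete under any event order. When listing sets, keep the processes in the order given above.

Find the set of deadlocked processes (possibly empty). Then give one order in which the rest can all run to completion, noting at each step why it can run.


The deadlocked set is empty.
Key observation: although several processes wait, no cycle exists — each chain bottoms out at a free runner.
A valid finishing order for the others: proc-G, proc-C, proc-E, proc-I, proc-D, proc-A, proc-B, proc-H.
Walking it through:
  run proc-G (it waits on nothing); releases lock-i and lock-f
  proc-C waits on lock-f — all released -> runs and releases lock-e and lock-p
  run proc-E (it waits on nothing); releases lock-t
  proc-I waits on lock-t — all released -> runs and releases lock-q and lock-d
  proc-D waits on lock-t — all released -> runs and releases lock-h
  proc-A waits on lock-i and lock-t — all released -> runs and releases lock-k
  proc-B waits on lock-e — all released -> runs and releases lock-s
  proc-H waits on lock-i, lock-s and lock-k — all released -> runs and releases lock-c
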